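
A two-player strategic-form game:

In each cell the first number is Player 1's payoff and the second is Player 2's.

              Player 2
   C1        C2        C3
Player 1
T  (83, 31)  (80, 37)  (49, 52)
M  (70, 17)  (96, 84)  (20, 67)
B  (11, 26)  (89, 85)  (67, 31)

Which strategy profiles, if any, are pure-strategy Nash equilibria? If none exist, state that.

Player 1 against C1: payoffs 83, 70, 11 → best response T.
Player 1 against C2: payoffs 80, 96, 89 → best response M.
Player 1 against C3: payoffs 49, 20, 67 → best response B.
Player 2 against T: payoffs 31, 37, 52 → best response C3.
Player 2 against M: payoffs 17, 84, 67 → best response C2.
Player 2 against B: payoffs 26, 85, 31 → best response C2.
Mutual best responses: (M, C2).

The unique pure-strategy Nash equilibrium is (M, C2).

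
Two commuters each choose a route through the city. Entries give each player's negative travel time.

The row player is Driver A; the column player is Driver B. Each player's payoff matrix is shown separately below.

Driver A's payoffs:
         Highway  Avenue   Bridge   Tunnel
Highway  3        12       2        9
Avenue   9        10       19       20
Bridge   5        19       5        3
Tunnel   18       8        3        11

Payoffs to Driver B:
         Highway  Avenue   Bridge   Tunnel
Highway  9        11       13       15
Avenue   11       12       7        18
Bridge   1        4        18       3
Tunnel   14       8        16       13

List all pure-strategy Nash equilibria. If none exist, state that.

Driver A against Highway: payoffs 3, 9, 5, 18 → best response Tunnel.
Driver A against Avenue: payoffs 12, 10, 19, 8 → best response Bridge.
Driver A against Bridge: payoffs 2, 19, 5, 3 → best response Avenue.
Driver A against Tunnel: payoffs 9, 20, 3, 11 → best response Avenue.
Driver B against Highway: payoffs 9, 11, 13, 15 → best response Tunnel.
Driver B against Avenue: payoffs 11, 12, 7, 18 → best response Tunnel.
Driver B against Bridge: payoffs 1, 4, 18, 3 → best response Bridge.
Driver B against Tunnel: payoffs 14, 8, 16, 13 → best response Bridge.
Mutual best responses: (Avenue, Tunnel).

(Avenue, Tunnel)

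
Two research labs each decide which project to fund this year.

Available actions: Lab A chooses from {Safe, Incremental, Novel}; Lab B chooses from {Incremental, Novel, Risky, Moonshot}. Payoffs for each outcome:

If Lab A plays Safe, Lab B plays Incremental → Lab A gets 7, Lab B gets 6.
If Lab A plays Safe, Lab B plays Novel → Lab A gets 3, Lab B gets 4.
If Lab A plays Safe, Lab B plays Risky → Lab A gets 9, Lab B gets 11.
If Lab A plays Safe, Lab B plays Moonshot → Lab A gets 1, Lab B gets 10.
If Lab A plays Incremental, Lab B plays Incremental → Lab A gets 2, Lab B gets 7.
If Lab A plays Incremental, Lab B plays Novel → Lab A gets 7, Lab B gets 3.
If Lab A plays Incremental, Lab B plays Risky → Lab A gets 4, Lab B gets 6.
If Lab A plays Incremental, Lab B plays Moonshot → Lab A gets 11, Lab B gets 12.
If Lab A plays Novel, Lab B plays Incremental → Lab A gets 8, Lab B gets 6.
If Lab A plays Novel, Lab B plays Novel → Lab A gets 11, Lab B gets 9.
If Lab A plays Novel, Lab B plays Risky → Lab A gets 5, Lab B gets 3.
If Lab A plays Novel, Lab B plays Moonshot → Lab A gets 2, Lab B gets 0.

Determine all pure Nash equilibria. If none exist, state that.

Pure-strategy Nash equilibria: (Safe, Risky) and (Incremental, Moonshot) and (Novel, Novel)

(Safe, Incremental): Lab A can switch to Novel (7 → 8). Not NE.
(Safe, Novel): Lab A can switch to Incremental (3 → 7). Not NE.
(Safe, Risky): Lab A gets 9, best alternative 5; Lab B gets 11, best alternative 10. No profitable deviation — NE.
(Safe, Moonshot): Lab A can switch to Incremental (1 → 11). Not NE.
(Incremental, Incremental): Lab A can switch to Safe (2 → 7). Not NE.
(Incremental, Novel): Lab A can switch to Novel (7 → 11). Not NE.
(Incremental, Risky): Lab A can switch to Safe (4 → 9). Not NE.
(Incremental, Moonshot): Lab A gets 11, best alternative 2; Lab B gets 12, best alternative 7. No profitable deviation — NE.
(Novel, Incremental): Lab B can switch to Novel (6 → 9). Not NE.
(Novel, Novel): Lab A gets 11, best alternative 7; Lab B gets 9, best alternative 6. No profitable deviation — NE.
(Novel, Risky): Lab A can switch to Safe (5 → 9). Not NE.
(Novel, Moonshot): Lab A can switch to Incremental (2 → 11). Not NE.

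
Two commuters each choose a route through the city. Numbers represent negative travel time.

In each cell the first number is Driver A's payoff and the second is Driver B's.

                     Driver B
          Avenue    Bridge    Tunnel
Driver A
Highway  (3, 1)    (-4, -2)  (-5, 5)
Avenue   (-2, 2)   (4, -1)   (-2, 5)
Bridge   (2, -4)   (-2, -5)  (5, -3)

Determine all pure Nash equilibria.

Driver A against Avenue: payoffs 3, -2, 2 → best response Highway.
Driver A against Bridge: payoffs -4, 4, -2 → best response Avenue.
Driver A against Tunnel: payoffs -5, -2, 5 → best response Bridge.
Driver B against Highway: payoffs 1, -2, 5 → best response Tunnel.
Driver B against Avenue: payoffs 2, -1, 5 → best response Tunnel.
Driver B against Bridge: payoffs -4, -5, -3 → best response Tunnel.
Mutual best responses: (Bridge, Tunnel).

The unique pure-strategy Nash equilibrium is (Bridge, Tunnel).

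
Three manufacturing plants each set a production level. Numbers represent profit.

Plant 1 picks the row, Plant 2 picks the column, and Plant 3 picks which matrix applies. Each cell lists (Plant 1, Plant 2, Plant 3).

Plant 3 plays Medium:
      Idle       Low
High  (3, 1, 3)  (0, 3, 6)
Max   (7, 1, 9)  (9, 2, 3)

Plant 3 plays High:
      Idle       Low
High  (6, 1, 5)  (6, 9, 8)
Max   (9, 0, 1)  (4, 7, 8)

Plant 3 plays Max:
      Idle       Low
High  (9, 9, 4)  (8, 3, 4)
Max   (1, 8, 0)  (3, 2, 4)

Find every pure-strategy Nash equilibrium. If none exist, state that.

(High, Idle, Medium): Plant 1 can switch to Max (3 → 7). Not NE.
(High, Idle, High): Plant 1 can switch to Max (6 → 9). Not NE.
(High, Idle, Max): Plant 3 can switch to High (4 → 5). Not NE.
(High, Low, Medium): Plant 1 can switch to Max (0 → 9). Not NE.
(High, Low, High): Plant 1 gets 6, best alternative 4; Plant 2 gets 9, best alternative 1; Plant 3 gets 8, best alternative 6. No profitable deviation — NE.
(High, Low, Max): Plant 2 can switch to Idle (3 → 9). Not NE.
(Max, Idle, Medium): Plant 2 can switch to Low (1 → 2). Not NE.
(Max, Idle, High): Plant 2 can switch to Low (0 → 7). Not NE.
(Max, Idle, Max): Plant 1 can switch to High (1 → 9). Not NE.
(Max, Low, Medium): Plant 3 can switch to High (3 → 8). Not NE.
(Max, Low, High): Plant 1 can switch to High (4 → 6). Not NE.
(Max, Low, Max): Plant 1 can switch to High (3 → 8). Not NE.

The unique pure-strategy Nash equilibrium is (High, Low, High).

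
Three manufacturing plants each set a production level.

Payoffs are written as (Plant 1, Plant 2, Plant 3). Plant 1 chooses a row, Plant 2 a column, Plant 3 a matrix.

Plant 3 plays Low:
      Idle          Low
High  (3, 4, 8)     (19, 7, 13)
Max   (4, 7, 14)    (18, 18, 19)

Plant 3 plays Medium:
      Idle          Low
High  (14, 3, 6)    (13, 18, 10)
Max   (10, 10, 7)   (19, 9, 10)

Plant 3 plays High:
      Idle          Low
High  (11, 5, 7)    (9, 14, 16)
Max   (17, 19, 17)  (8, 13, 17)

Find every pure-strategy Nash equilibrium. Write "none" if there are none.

Plant 1 against (Idle, Low): payoffs 3, 4 → best response Max.
Plant 1 against (Idle, Medium): payoffs 14, 10 → best response High.
Plant 1 against (Idle, High): payoffs 11, 17 → best response Max.
Plant 1 against (Low, Low): payoffs 19, 18 → best response High.
Plant 1 against (Low, Medium): payoffs 13, 19 → best response Max.
Plant 1 against (Low, High): payoffs 9, 8 → best response High.
Plant 2 against (High, Low): payoffs 4, 7 → best response Low.
Plant 2 against (High, Medium): payoffs 3, 18 → best response Low.
Plant 2 against (High, High): payoffs 5, 14 → best response Low.
Plant 2 against (Max, Low): payoffs 7, 18 → best response Low.
Plant 2 against (Max, Medium): payoffs 10, 9 → best response Idle.
Plant 2 against (Max, High): payoffs 19, 13 → best response Idle.
Plant 3 against (High, Idle): payoffs 8, 6, 7 → best response Low.
Plant 3 against (High, Low): payoffs 13, 10, 16 → best response High.
Plant 3 against (Max, Idle): payoffs 14, 7, 17 → best response High.
Plant 3 against (Max, Low): payoffs 19, 10, 17 → best response Low.
Mutual best responses: (High, Low, High); (Max, Idle, High).

(High, Low, High); (Max, Idle, High)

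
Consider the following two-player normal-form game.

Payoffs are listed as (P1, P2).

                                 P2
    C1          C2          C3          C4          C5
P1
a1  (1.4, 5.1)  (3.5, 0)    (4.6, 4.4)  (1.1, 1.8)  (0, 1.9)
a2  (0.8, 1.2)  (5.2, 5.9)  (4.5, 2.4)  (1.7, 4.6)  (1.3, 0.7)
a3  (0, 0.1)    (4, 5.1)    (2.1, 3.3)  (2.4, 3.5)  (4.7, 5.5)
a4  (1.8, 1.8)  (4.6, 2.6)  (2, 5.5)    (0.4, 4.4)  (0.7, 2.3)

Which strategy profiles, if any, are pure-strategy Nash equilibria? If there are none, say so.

P1 against C1: payoffs 1.4, 0.8, 0, 1.8 → best response a4.
P1 against C2: payoffs 3.5, 5.2, 4, 4.6 → best response a2.
P1 against C3: payoffs 4.6, 4.5, 2.1, 2 → best response a1.
P1 against C4: payoffs 1.1, 1.7, 2.4, 0.4 → best response a3.
P1 against C5: payoffs 0, 1.3, 4.7, 0.7 → best response a3.
P2 against a1: payoffs 5.1, 0, 4.4, 1.8, 1.9 → best response C1.
P2 against a2: payoffs 1.2, 5.9, 2.4, 4.6, 0.7 → best response C2.
P2 against a3: payoffs 0.1, 5.1, 3.3, 3.5, 5.5 → best response C5.
P2 against a4: payoffs 1.8, 2.6, 5.5, 4.4, 2.3 → best response C3.
Mutual best responses: (a2, C2); (a3, C5).

Pure-strategy Nash equilibria: (a2, C2); (a3, C5)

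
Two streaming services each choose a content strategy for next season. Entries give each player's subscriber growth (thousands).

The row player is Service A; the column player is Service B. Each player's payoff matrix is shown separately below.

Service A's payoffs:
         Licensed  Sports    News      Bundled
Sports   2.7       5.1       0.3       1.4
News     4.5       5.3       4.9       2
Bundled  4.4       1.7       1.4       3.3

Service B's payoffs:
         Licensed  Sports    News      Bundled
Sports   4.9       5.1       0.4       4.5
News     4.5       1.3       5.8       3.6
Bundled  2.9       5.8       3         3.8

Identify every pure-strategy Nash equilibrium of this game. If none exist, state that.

(News, News)

Service A against Licensed: payoffs 2.7, 4.5, 4.4 → best response News.
Service A against Sports: payoffs 5.1, 5.3, 1.7 → best response News.
Service A against News: payoffs 0.3, 4.9, 1.4 → best response News.
Service A against Bundled: payoffs 1.4, 2, 3.3 → best response Bundled.
Service B against Sports: payoffs 4.9, 5.1, 0.4, 4.5 → best response Sports.
Service B against News: payoffs 4.5, 1.3, 5.8, 3.6 → best response News.
Service B against Bundled: payoffs 2.9, 5.8, 3, 3.8 → best response Sports.
Mutual best responses: (News, News).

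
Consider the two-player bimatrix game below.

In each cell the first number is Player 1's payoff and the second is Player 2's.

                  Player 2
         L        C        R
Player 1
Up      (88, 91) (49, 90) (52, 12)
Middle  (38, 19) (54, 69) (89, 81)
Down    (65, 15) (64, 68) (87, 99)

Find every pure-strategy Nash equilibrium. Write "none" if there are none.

Player 1 against L: payoffs 88, 38, 65 → best response Up.
Player 1 against C: payoffs 49, 54, 64 → best response Down.
Player 1 against R: payoffs 52, 89, 87 → best response Middle.
Player 2 against Up: payoffs 91, 90, 12 → best response L.
Player 2 against Middle: payoffs 19, 69, 81 → best response R.
Player 2 against Down: payoffs 15, 68, 99 → best response R.
Mutual best responses: (Up, L); (Middle, R).

(Up, L); (Middle, R)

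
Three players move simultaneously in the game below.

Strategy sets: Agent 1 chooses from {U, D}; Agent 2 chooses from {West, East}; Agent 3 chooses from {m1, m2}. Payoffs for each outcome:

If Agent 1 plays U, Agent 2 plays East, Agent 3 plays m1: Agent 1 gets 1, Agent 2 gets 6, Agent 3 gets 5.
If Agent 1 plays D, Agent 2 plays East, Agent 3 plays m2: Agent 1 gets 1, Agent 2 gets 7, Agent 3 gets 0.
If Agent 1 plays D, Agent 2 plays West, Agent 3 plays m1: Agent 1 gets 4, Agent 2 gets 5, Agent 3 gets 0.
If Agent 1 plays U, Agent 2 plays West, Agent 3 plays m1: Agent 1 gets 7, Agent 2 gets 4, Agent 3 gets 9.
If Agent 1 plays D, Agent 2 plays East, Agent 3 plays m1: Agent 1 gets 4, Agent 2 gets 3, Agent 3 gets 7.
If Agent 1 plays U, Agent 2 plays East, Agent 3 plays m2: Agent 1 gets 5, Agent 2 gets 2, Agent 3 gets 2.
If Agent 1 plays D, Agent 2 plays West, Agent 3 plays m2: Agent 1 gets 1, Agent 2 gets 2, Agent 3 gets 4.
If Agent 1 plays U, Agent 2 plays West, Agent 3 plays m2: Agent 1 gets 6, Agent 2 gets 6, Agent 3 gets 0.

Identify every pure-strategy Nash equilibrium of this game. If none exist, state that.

There is no pure-strategy Nash equilibrium.

(U, West, m1): Agent 2 can switch to East (4 → 6). Not NE.
(U, West, m2): Agent 3 can switch to m1 (0 → 9). Not NE.
(U, East, m1): Agent 1 can switch to D (1 → 4). Not NE.
(U, East, m2): Agent 2 can switch to West (2 → 6). Not NE.
(D, West, m1): Agent 1 can switch to U (4 → 7). Not NE.
(D, West, m2): Agent 1 can switch to U (1 → 6). Not NE.
(D, East, m1): Agent 2 can switch to West (3 → 5). Not NE.
(D, East, m2): Agent 1 can switch to U (1 → 5). Not NE.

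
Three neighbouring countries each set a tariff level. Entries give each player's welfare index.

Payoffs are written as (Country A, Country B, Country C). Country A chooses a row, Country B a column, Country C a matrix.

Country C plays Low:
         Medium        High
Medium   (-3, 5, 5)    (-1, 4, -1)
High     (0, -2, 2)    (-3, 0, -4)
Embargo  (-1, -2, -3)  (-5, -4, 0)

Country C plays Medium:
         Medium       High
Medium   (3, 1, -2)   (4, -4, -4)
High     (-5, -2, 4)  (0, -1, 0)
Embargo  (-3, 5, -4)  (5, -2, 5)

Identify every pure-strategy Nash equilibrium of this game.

This game has no pure Nash equilibrium.

Country A against (Medium, Low): payoffs -3, 0, -1 → best response High.
Country A against (Medium, Medium): payoffs 3, -5, -3 → best response Medium.
Country A against (High, Low): payoffs -1, -3, -5 → best response Medium.
Country A against (High, Medium): payoffs 4, 0, 5 → best response Embargo.
Country B against (Medium, Low): payoffs 5, 4 → best response Medium.
Country B against (Medium, Medium): payoffs 1, -4 → best response Medium.
Country B against (High, Low): payoffs -2, 0 → best response High.
Country B against (High, Medium): payoffs -2, -1 → best response High.
Country B against (Embargo, Low): payoffs -2, -4 → best response Medium.
Country B against (Embargo, Medium): payoffs 5, -2 → best response Medium.
Country C against (Medium, Medium): payoffs 5, -2 → best response Low.
Country C against (Medium, High): payoffs -1, -4 → best response Low.
Country C against (High, Medium): payoffs 2, 4 → best response Medium.
Country C against (High, High): payoffs -4, 0 → best response Medium.
Country C against (Embargo, Medium): payoffs -3, -4 → best response Low.
Country C against (Embargo, High): payoffs 0, 5 → best response Medium.
No profile is a mutual best response for all players.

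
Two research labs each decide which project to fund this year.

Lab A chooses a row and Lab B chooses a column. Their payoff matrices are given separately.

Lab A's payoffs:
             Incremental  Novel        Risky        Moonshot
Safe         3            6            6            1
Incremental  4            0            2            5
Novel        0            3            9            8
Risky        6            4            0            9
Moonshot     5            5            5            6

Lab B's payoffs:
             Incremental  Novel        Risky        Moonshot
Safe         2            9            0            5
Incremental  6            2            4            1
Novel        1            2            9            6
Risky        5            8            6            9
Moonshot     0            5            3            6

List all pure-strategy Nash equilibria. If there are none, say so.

Lab A against Incremental: payoffs 3, 4, 0, 6, 5 → best response Risky.
Lab A against Novel: payoffs 6, 0, 3, 4, 5 → best response Safe.
Lab A against Risky: payoffs 6, 2, 9, 0, 5 → best response Novel.
Lab A against Moonshot: payoffs 1, 5, 8, 9, 6 → best response Risky.
Lab B against Safe: payoffs 2, 9, 0, 5 → best response Novel.
Lab B against Incremental: payoffs 6, 2, 4, 1 → best response Incremental.
Lab B against Novel: payoffs 1, 2, 9, 6 → best response Risky.
Lab B against Risky: payoffs 5, 8, 6, 9 → best response Moonshot.
Lab B against Moonshot: payoffs 0, 5, 3, 6 → best response Moonshot.
Mutual best responses: (Safe, Novel); (Novel, Risky); (Risky, Moonshot).

The pure Nash equilibria are (Safe, Novel); (Novel, Risky); (Risky, Moonshot).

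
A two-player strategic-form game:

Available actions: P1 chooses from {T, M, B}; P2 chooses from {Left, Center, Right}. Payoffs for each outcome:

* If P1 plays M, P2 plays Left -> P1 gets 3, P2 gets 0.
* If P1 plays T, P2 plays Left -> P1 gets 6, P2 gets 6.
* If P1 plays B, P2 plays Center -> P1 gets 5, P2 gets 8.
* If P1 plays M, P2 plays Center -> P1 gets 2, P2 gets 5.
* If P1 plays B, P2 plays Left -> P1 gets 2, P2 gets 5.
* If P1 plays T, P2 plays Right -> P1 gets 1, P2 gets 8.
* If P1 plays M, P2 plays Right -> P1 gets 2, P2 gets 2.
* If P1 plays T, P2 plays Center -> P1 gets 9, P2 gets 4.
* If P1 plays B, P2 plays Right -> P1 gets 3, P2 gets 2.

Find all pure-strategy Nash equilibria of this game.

P1 against Left: payoffs 6, 3, 2 → best response T.
P1 against Center: payoffs 9, 2, 5 → best response T.
P1 against Right: payoffs 1, 2, 3 → best response B.
P2 against T: payoffs 6, 4, 8 → best response Right.
P2 against M: payoffs 0, 5, 2 → best response Center.
P2 against B: payoffs 5, 8, 2 → best response Center.
No profile is a mutual best response for all players.

This game has no pure Nash equilibrium.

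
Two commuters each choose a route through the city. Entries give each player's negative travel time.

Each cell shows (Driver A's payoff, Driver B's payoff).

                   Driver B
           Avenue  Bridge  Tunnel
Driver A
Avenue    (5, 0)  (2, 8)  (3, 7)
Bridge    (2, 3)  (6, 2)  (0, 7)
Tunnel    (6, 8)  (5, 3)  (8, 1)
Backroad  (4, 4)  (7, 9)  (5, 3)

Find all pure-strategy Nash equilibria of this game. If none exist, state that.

Driver A against Avenue: payoffs 5, 2, 6, 4 → best response Tunnel.
Driver A against Bridge: payoffs 2, 6, 5, 7 → best response Backroad.
Driver A against Tunnel: payoffs 3, 0, 8, 5 → best response Tunnel.
Driver B against Avenue: payoffs 0, 8, 7 → best response Bridge.
Driver B against Bridge: payoffs 3, 2, 7 → best response Tunnel.
Driver B against Tunnel: payoffs 8, 3, 1 → best response Avenue.
Driver B against Backroad: payoffs 4, 9, 3 → best response Bridge.
Mutual best responses: (Tunnel, Avenue); (Backroad, Bridge).

(Tunnel, Avenue) and (Backroad, Bridge)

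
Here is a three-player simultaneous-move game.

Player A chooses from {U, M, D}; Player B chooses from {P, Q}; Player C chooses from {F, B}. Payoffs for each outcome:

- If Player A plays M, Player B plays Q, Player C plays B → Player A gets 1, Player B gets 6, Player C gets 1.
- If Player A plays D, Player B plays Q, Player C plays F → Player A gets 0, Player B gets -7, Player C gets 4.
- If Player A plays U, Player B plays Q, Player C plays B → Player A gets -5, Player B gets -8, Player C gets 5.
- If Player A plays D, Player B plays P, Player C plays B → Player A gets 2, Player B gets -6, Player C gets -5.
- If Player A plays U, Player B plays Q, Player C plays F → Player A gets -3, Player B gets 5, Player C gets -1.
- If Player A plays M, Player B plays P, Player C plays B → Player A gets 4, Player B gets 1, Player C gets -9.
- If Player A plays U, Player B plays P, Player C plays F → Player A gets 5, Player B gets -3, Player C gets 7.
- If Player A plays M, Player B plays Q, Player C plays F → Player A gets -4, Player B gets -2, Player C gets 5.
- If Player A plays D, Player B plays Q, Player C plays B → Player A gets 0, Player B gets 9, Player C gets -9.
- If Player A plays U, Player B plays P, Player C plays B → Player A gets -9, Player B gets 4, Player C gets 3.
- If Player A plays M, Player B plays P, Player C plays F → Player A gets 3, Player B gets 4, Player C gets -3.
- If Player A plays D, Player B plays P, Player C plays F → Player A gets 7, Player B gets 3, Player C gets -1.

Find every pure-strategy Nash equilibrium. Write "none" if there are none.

(D, P, F)

(U, P, F): Player A can switch to D (5 → 7). Not NE.
(U, P, B): Player A can switch to M (-9 → 4). Not NE.
(U, Q, F): Player A can switch to D (-3 → 0). Not NE.
(U, Q, B): Player A can switch to M (-5 → 1). Not NE.
(M, P, F): Player A can switch to U (3 → 5). Not NE.
(M, P, B): Player B can switch to Q (1 → 6). Not NE.
(M, Q, F): Player A can switch to U (-4 → -3). Not NE.
(M, Q, B): Player C can switch to F (1 → 5). Not NE.
(D, P, F): Player A gets 7, best alternative 5; Player B gets 3, best alternative -7; Player C gets -1, best alternative -5. No profitable deviation — NE.
(D, P, B): Player A can switch to M (2 → 4). Not NE.
(D, Q, F): Player B can switch to P (-7 → 3). Not NE.
(D, Q, B): Player A can switch to M (0 → 1). Not NE.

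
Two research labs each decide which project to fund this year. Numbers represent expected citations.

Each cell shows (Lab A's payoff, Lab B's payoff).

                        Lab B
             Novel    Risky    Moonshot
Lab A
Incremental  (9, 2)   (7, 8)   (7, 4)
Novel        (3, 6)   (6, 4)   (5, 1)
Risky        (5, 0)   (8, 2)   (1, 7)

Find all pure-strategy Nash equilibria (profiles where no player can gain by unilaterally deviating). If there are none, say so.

There is no pure-strategy Nash equilibrium.

(Incremental, Novel): Lab B can switch to Risky (2 → 8). Not NE.
(Incremental, Risky): Lab A can switch to Risky (7 → 8). Not NE.
(Incremental, Moonshot): Lab B can switch to Risky (4 → 8). Not NE.
(Novel, Novel): Lab A can switch to Incremental (3 → 9). Not NE.
(Novel, Risky): Lab A can switch to Incremental (6 → 7). Not NE.
(Novel, Moonshot): Lab A can switch to Incremental (5 → 7). Not NE.
(Risky, Novel): Lab A can switch to Incremental (5 → 9). Not NE.
(Risky, Risky): Lab B can switch to Moonshot (2 → 7). Not NE.
(Risky, Moonshot): Lab A can switch to Incremental (1 → 7). Not NE.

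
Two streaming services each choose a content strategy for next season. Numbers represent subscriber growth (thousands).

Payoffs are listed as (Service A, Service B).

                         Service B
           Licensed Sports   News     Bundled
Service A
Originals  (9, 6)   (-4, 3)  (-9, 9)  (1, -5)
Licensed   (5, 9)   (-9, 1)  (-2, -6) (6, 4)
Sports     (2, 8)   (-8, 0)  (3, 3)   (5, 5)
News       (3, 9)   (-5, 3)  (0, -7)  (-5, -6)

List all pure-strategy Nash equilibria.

For each strategy profile, look for a profitable unilateral deviation.
(Originals, Licensed): Service B can switch to News (6 → 9). Not NE.
(Originals, Sports): Service B can switch to Licensed (3 → 6). Not NE.
(Originals, News): Service A can switch to Licensed (-9 → -2). Not NE.
(Originals, Bundled): Service A can switch to Licensed (1 → 6). Not NE.
(Licensed, Licensed): Service A can switch to Originals (5 → 9). Not NE.
(Licensed, Sports): Service A can switch to Originals (-9 → -4). Not NE.
(Licensed, News): Service A can switch to Sports (-2 → 3). Not NE.
(Licensed, Bundled): Service B can switch to Licensed (4 → 9). Not NE.
(Sports, Licensed): Service A can switch to Originals (2 → 9). Not NE.
(Sports, Sports): Service A can switch to Originals (-8 → -4). Not NE.
(Sports, News): Service B can switch to Licensed (3 → 8). Not NE.
(Sports, Bundled): Service A can switch to Licensed (5 → 6). Not NE.
(The remaining 4 profiles each have a profitable deviation by the same check.)

none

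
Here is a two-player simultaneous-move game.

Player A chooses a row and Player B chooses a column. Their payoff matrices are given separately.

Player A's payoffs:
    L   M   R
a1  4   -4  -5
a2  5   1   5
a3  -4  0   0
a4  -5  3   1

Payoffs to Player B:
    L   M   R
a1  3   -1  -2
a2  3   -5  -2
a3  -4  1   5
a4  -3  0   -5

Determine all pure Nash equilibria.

Player A against L: payoffs 4, 5, -4, -5 → best response a2.
Player A against M: payoffs -4, 1, 0, 3 → best response a4.
Player A against R: payoffs -5, 5, 0, 1 → best response a2.
Player B against a1: payoffs 3, -1, -2 → best response L.
Player B against a2: payoffs 3, -5, -2 → best response L.
Player B against a3: payoffs -4, 1, 5 → best response R.
Player B against a4: payoffs -3, 0, -5 → best response M.
Mutual best responses: (a2, L); (a4, M).

The pure Nash equilibria are (a2, L), (a4, M).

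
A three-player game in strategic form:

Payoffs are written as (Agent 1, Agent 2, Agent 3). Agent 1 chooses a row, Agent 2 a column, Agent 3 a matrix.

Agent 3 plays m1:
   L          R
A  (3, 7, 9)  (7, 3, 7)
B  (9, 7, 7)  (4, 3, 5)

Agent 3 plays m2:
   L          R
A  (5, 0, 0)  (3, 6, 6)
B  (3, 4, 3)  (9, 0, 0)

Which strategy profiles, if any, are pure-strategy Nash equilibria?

The unique pure-strategy Nash equilibrium is (B, L, m1).

Mark each player's best response to every combination of opponents' strategies; a profile where every player is best-responding is a pure Nash equilibrium.
Agent 1 against (L, m1): payoffs 3, 9 → best response B.
Agent 1 against (L, m2): payoffs 5, 3 → best response A.
Agent 1 against (R, m1): payoffs 7, 4 → best response A.
Agent 1 against (R, m2): payoffs 3, 9 → best response B.
Agent 2 against (A, m1): payoffs 7, 3 → best response L.
Agent 2 against (A, m2): payoffs 0, 6 → best response R.
Agent 2 against (B, m1): payoffs 7, 3 → best response L.
Agent 2 against (B, m2): payoffs 4, 0 → best response L.
Agent 3 against (A, L): payoffs 9, 0 → best response m1.
Agent 3 against (A, R): payoffs 7, 6 → best response m1.
Agent 3 against (B, L): payoffs 7, 3 → best response m1.
Agent 3 against (B, R): payoffs 5, 0 → best response m1.
Mutual best responses: (B, L, m1).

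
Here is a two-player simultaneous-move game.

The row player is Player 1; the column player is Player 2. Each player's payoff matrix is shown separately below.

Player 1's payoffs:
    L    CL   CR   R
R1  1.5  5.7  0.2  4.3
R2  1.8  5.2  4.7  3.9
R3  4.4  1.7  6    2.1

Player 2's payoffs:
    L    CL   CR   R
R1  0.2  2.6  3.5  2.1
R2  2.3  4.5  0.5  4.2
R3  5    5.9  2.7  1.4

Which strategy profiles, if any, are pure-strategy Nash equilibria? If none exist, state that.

(R1, L): Player 1 can switch to R2 (1.5 → 1.8). Not NE.
(R1, CL): Player 2 can switch to CR (2.6 → 3.5). Not NE.
(R1, CR): Player 1 can switch to R2 (0.2 → 4.7). Not NE.
(R1, R): Player 2 can switch to CL (2.1 → 2.6). Not NE.
(R2, L): Player 1 can switch to R3 (1.8 → 4.4). Not NE.
(R2, CL): Player 1 can switch to R1 (5.2 → 5.7). Not NE.
(R2, CR): Player 1 can switch to R3 (4.7 → 6). Not NE.
(R2, R): Player 1 can switch to R1 (3.9 → 4.3). Not NE.
(The remaining 4 profiles each have a profitable deviation by the same check.)

This game has no pure Nash equilibrium.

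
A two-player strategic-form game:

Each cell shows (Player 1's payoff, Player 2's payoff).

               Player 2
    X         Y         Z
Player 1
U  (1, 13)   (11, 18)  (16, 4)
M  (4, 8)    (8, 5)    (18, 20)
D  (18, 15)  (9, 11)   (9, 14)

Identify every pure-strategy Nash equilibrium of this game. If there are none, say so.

(U, Y), (M, Z), (D, X)

For each strategy profile, look for a profitable unilateral deviation.
(U, X): Player 1 can switch to M (1 → 4). Not NE.
(U, Y): Player 1 gets 11, best alternative 9; Player 2 gets 18, best alternative 13. No profitable deviation — NE.
(U, Z): Player 1 can switch to M (16 → 18). Not NE.
(M, X): Player 1 can switch to D (4 → 18). Not NE.
(M, Y): Player 1 can switch to U (8 → 11). Not NE.
(M, Z): Player 1 gets 18, best alternative 16; Player 2 gets 20, best alternative 8. No profitable deviation — NE.
(D, X): Player 1 gets 18, best alternative 4; Player 2 gets 15, best alternative 14. No profitable deviation — NE.
(D, Y): Player 1 can switch to U (9 → 11). Not NE.
(D, Z): Player 1 can switch to U (9 → 16). Not NE.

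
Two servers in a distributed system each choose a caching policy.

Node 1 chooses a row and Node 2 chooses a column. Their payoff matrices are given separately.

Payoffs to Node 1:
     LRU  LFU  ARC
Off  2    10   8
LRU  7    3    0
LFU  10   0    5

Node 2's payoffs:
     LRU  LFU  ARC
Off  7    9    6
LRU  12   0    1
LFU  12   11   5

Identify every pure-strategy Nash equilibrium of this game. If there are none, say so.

(Off, LFU), (LFU, LRU)

For each strategy profile, look for a profitable unilateral deviation.
(Off, LRU): Node 1 can switch to LRU (2 → 7). Not NE.
(Off, LFU): Node 1 gets 10, best alternative 3; Node 2 gets 9, best alternative 7. No profitable deviation — NE.
(Off, ARC): Node 2 can switch to LRU (6 → 7). Not NE.
(LRU, LRU): Node 1 can switch to LFU (7 → 10). Not NE.
(LRU, LFU): Node 1 can switch to Off (3 → 10). Not NE.
(LRU, ARC): Node 1 can switch to Off (0 → 8). Not NE.
(LFU, LRU): Node 1 gets 10, best alternative 7; Node 2 gets 12, best alternative 11. No profitable deviation — NE.
(LFU, LFU): Node 1 can switch to Off (0 → 10). Not NE.
(The remaining 1 profile has a profitable deviation by the same check.)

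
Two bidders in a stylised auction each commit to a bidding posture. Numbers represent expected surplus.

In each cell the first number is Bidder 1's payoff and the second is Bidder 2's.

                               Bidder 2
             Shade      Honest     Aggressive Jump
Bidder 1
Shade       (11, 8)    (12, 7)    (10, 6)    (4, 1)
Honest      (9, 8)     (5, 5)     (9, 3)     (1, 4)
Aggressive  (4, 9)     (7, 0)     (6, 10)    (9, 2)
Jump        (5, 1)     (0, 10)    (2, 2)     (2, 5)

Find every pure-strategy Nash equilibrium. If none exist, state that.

For each player, find the best response to each opponent profile; mutual best responses are the pure NE.
Bidder 1 against Shade: payoffs 11, 9, 4, 5 → best response Shade.
Bidder 1 against Honest: payoffs 12, 5, 7, 0 → best response Shade.
Bidder 1 against Aggressive: payoffs 10, 9, 6, 2 → best response Shade.
Bidder 1 against Jump: payoffs 4, 1, 9, 2 → best response Aggressive.
Bidder 2 against Shade: payoffs 8, 7, 6, 1 → best response Shade.
Bidder 2 against Honest: payoffs 8, 5, 3, 4 → best response Shade.
Bidder 2 against Aggressive: payoffs 9, 0, 10, 2 → best response Aggressive.
Bidder 2 against Jump: payoffs 1, 10, 2, 5 → best response Honest.
Mutual best responses: (Shade, Shade).

The unique pure-strategy Nash equilibrium is (Shade, Shade).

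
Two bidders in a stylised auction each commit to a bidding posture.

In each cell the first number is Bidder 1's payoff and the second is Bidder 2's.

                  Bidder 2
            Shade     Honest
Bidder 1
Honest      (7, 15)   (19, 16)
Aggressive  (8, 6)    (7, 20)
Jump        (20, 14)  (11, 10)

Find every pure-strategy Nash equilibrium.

(Honest, Honest), (Jump, Shade)

Bidder 1 against Shade: payoffs 7, 8, 20 → best response Jump.
Bidder 1 against Honest: payoffs 19, 7, 11 → best response Honest.
Bidder 2 against Honest: payoffs 15, 16 → best response Honest.
Bidder 2 against Aggressive: payoffs 6, 20 → best response Honest.
Bidder 2 against Jump: payoffs 14, 10 → best response Shade.
Mutual best responses: (Honest, Honest); (Jump, Shade).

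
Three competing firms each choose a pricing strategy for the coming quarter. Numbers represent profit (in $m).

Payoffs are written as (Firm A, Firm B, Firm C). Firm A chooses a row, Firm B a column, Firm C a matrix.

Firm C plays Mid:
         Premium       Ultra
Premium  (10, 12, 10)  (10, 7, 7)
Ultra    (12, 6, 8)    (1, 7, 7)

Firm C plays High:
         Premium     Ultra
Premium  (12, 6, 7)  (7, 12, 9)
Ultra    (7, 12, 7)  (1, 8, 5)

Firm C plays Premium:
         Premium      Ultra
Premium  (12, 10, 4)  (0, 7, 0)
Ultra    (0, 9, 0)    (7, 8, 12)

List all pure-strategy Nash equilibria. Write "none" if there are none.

(Premium, Ultra, High)

Check each profile: it is a Nash equilibrium iff no player can strictly gain by switching unilaterally.
(Premium, Premium, Mid): Firm A can switch to Ultra (10 → 12). Not NE.
(Premium, Premium, High): Firm B can switch to Ultra (6 → 12). Not NE.
(Premium, Premium, Premium): Firm C can switch to Mid (4 → 10). Not NE.
(Premium, Ultra, Mid): Firm B can switch to Premium (7 → 12). Not NE.
(Premium, Ultra, High): Firm A gets 7, best alternative 1; Firm B gets 12, best alternative 6; Firm C gets 9, best alternative 7. No profitable deviation — NE.
(Premium, Ultra, Premium): Firm A can switch to Ultra (0 → 7). Not NE.
(Ultra, Premium, Mid): Firm B can switch to Ultra (6 → 7). Not NE.
(Ultra, Premium, High): Firm A can switch to Premium (7 → 12). Not NE.
(Ultra, Premium, Premium): Firm A can switch to Premium (0 → 12). Not NE.
(Ultra, Ultra, Mid): Firm A can switch to Premium (1 → 10). Not NE.
(Ultra, Ultra, High): Firm A can switch to Premium (1 → 7). Not NE.
(The remaining 1 profile has a profitable deviation by the same check.)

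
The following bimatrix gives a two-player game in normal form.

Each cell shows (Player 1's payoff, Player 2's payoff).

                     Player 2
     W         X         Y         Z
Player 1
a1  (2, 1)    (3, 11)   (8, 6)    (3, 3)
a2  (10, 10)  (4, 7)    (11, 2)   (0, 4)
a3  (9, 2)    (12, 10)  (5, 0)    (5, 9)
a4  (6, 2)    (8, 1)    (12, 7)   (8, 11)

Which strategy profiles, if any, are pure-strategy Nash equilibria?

Pure-strategy Nash equilibria: (a2, W); (a3, X); (a4, Z)

Mark each player's best response to every combination of opponents' strategies; a profile where every player is best-responding is a pure Nash equilibrium.
Player 1 against W: payoffs 2, 10, 9, 6 → best response a2.
Player 1 against X: payoffs 3, 4, 12, 8 → best response a3.
Player 1 against Y: payoffs 8, 11, 5, 12 → best response a4.
Player 1 against Z: payoffs 3, 0, 5, 8 → best response a4.
Player 2 against a1: payoffs 1, 11, 6, 3 → best response X.
Player 2 against a2: payoffs 10, 7, 2, 4 → best response W.
Player 2 against a3: payoffs 2, 10, 0, 9 → best response X.
Player 2 against a4: payoffs 2, 1, 7, 11 → best response Z.
Mutual best responses: (a2, W); (a3, X); (a4, Z).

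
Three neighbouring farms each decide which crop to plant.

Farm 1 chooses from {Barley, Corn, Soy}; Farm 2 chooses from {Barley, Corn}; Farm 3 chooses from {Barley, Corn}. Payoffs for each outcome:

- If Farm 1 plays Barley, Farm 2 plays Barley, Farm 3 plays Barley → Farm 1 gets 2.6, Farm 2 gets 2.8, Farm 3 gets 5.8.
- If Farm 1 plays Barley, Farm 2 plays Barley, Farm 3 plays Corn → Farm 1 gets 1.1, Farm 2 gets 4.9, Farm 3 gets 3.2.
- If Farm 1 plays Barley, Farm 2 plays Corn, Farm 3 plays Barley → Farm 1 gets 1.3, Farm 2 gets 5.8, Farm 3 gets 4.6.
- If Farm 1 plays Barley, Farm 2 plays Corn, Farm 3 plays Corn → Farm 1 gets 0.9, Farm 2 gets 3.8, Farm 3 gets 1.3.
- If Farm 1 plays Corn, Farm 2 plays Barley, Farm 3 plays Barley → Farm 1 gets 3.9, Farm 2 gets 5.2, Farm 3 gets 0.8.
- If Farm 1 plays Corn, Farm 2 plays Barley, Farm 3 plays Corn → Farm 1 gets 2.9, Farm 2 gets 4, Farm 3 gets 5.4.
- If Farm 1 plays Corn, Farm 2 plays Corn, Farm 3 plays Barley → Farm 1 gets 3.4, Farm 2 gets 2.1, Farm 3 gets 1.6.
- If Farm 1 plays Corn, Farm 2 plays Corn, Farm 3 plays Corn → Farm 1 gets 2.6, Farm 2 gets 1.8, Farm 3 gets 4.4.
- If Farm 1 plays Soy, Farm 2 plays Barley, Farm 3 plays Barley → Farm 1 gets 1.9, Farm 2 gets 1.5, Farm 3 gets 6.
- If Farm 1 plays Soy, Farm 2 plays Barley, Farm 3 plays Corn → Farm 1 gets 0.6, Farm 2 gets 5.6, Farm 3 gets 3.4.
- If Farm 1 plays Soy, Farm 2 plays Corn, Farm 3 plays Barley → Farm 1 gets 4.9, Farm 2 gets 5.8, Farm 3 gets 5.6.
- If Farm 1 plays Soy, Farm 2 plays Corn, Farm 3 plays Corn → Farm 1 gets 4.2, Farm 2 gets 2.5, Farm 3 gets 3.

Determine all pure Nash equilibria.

The pure Nash equilibria are (Corn, Barley, Corn) and (Soy, Corn, Barley).

Farm 1 against (Barley, Barley): payoffs 2.6, 3.9, 1.9 → best response Corn.
Farm 1 against (Barley, Corn): payoffs 1.1, 2.9, 0.6 → best response Corn.
Farm 1 against (Corn, Barley): payoffs 1.3, 3.4, 4.9 → best response Soy.
Farm 1 against (Corn, Corn): payoffs 0.9, 2.6, 4.2 → best response Soy.
Farm 2 against (Barley, Barley): payoffs 2.8, 5.8 → best response Corn.
Farm 2 against (Barley, Corn): payoffs 4.9, 3.8 → best response Barley.
Farm 2 against (Corn, Barley): payoffs 5.2, 2.1 → best response Barley.
Farm 2 against (Corn, Corn): payoffs 4, 1.8 → best response Barley.
Farm 2 against (Soy, Barley): payoffs 1.5, 5.8 → best response Corn.
Farm 2 against (Soy, Corn): payoffs 5.6, 2.5 → best response Barley.
Farm 3 against (Barley, Barley): payoffs 5.8, 3.2 → best response Barley.
Farm 3 against (Barley, Corn): payoffs 4.6, 1.3 → best response Barley.
Farm 3 against (Corn, Barley): payoffs 0.8, 5.4 → best response Corn.
Farm 3 against (Corn, Corn): payoffs 1.6, 4.4 → best response Corn.
Farm 3 against (Soy, Barley): payoffs 6, 3.4 → best response Barley.
Farm 3 against (Soy, Corn): payoffs 5.6, 3 → best response Barley.
Mutual best responses: (Corn, Barley, Corn); (Soy, Corn, Barley).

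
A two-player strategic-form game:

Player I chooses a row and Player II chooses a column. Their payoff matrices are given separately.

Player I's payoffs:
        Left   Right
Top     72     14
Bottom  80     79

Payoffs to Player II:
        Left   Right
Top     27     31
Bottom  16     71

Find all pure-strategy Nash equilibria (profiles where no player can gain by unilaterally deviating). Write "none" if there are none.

The unique pure-strategy Nash equilibrium is (Bottom, Right).

For each player, find the best response to each opponent profile; mutual best responses are the pure NE.
Player I against Left: payoffs 72, 80 → best response Bottom.
Player I against Right: payoffs 14, 79 → best response Bottom.
Player II against Top: payoffs 27, 31 → best response Right.
Player II against Bottom: payoffs 16, 71 → best response Right.
Mutual best responses: (Bottom, Right).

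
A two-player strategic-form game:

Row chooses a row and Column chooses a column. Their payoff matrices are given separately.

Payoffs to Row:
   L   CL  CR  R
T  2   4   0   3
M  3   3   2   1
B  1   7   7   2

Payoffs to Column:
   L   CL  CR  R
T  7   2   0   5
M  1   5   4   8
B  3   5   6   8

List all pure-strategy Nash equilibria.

(T, L): Row can switch to M (2 → 3). Not NE.
(T, CL): Row can switch to B (4 → 7). Not NE.
(T, CR): Row can switch to M (0 → 2). Not NE.
(T, R): Column can switch to L (5 → 7). Not NE.
(M, L): Column can switch to CL (1 → 5). Not NE.
(M, CL): Row can switch to T (3 → 4). Not NE.
(M, CR): Row can switch to B (2 → 7). Not NE.
(M, R): Row can switch to T (1 → 3). Not NE.
(B, L): Row can switch to T (1 → 2). Not NE.
(B, CL): Column can switch to CR (5 → 6). Not NE.
(B, CR): Column can switch to R (6 → 8). Not NE.
(B, R): Row can switch to T (2 → 3). Not NE.

No pure-strategy Nash equilibrium.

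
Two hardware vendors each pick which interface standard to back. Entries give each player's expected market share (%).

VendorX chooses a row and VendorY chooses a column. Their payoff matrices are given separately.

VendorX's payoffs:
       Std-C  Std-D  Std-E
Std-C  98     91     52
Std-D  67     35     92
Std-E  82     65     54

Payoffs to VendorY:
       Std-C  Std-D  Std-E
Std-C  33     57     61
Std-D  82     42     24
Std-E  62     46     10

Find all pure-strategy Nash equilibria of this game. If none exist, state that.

(Std-C, Std-C): VendorY can switch to Std-D (33 → 57). Not NE.
(Std-C, Std-D): VendorY can switch to Std-E (57 → 61). Not NE.
(Std-C, Std-E): VendorX can switch to Std-D (52 → 92). Not NE.
(Std-D, Std-C): VendorX can switch to Std-C (67 → 98). Not NE.
(Std-D, Std-D): VendorX can switch to Std-C (35 → 91). Not NE.
(Std-D, Std-E): VendorY can switch to Std-C (24 → 82). Not NE.
(Std-E, Std-C): VendorX can switch to Std-C (82 → 98). Not NE.
(Std-E, Std-D): VendorX can switch to Std-C (65 → 91). Not NE.
(The remaining 1 profile has a profitable deviation by the same check.)

none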